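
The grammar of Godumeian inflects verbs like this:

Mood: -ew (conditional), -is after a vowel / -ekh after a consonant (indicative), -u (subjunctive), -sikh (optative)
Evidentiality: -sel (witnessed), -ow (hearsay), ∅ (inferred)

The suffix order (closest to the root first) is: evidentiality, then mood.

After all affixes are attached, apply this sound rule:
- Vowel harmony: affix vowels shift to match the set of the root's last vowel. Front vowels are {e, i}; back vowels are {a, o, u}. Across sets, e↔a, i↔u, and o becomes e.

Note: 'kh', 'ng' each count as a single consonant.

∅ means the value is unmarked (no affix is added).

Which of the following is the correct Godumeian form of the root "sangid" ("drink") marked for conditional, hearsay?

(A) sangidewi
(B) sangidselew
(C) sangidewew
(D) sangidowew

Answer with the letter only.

C

Attach evidentiality hearsay -ow → sangidow.
Attach mood conditional -ew → sangidowew.
Apply vowel harmony: sangidowew → sangidewew.
So the correct form is sangidewew, option (C).
(B) sangidselew is wrong: it uses witnessed instead of hearsay for evidentiality.
(A) sangidewi is wrong: it uses subjunctive instead of conditional for mood.
(D) sangidowew is wrong: it fails to apply the sound rule(s).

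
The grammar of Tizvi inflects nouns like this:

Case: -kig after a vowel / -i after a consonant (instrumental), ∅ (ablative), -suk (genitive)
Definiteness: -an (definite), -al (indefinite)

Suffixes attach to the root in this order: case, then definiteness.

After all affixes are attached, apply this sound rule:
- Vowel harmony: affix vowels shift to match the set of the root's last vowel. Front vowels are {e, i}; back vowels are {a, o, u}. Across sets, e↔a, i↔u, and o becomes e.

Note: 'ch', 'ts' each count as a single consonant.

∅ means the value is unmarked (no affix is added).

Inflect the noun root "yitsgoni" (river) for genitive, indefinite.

yitsgonisikel

Attach case genitive -suk → yitsgonisuk.
Attach definiteness indefinite -al → yitsgonisukal.
Apply vowel harmony: yitsgonisukal → yitsgonisikel.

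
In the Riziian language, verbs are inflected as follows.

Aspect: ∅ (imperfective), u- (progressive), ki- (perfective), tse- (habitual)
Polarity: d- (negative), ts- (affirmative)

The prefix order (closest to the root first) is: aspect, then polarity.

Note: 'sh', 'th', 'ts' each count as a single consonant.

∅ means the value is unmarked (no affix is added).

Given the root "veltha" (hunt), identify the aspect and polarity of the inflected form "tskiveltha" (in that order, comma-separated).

Segment: ts-ki-veltha.
aspect: ki- → perfective.
polarity: ts- → affirmative.

perfective, affirmative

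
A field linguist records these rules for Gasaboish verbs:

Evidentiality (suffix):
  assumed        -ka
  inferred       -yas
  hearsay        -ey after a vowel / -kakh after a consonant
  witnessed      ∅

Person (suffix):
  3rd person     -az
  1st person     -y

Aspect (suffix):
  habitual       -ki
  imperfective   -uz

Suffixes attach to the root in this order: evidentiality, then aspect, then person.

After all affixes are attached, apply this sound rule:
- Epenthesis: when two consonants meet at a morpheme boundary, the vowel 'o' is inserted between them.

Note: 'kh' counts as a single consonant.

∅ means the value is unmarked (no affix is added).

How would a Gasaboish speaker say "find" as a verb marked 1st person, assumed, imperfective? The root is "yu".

yukauzoy

Attach evidentiality assumed -ka → yuka.
Attach aspect imperfective -uz → yukauz.
Attach person 1st person -y → yukauzy.
Apply epenthesis: yukauzy → yukauzoy.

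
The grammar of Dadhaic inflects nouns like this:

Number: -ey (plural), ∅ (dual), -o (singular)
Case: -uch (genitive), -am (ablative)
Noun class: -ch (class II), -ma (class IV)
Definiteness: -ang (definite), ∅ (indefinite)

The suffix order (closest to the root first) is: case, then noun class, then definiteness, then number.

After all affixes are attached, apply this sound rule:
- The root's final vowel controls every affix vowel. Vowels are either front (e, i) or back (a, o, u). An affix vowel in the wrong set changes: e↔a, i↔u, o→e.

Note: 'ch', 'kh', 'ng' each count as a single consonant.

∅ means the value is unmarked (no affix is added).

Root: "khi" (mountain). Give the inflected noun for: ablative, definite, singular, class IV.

khiemmeenge

Attach case ablative -am → khiam.
Attach noun class class IV -ma → khiamma.
Attach definiteness definite -ang → khiammaang.
Attach number singular -o → khiammaango.
Apply vowel harmony: khiammaango → khiemmeenge.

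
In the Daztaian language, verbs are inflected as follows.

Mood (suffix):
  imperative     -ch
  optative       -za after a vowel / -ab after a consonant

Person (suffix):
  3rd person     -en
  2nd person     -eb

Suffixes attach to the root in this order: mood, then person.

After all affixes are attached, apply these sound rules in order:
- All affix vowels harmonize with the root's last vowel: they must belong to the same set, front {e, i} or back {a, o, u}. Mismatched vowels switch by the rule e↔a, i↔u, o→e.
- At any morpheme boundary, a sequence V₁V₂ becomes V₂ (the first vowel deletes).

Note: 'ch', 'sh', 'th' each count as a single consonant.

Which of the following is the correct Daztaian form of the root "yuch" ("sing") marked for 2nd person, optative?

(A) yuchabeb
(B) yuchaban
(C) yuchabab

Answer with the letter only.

Attach mood optative -ab (after consonant 'ch') → yuchab.
Attach person 2nd person -eb → yuchabeb.
Apply vowel harmony: yuchabeb → yuchabab.
Vowel deletion: no change.
So the correct form is yuchabab, option (C).
(B) yuchaban is wrong: it uses 3rd person instead of 2nd person for person.
(A) yuchabeb is wrong: it fails to apply the sound rule(s).

C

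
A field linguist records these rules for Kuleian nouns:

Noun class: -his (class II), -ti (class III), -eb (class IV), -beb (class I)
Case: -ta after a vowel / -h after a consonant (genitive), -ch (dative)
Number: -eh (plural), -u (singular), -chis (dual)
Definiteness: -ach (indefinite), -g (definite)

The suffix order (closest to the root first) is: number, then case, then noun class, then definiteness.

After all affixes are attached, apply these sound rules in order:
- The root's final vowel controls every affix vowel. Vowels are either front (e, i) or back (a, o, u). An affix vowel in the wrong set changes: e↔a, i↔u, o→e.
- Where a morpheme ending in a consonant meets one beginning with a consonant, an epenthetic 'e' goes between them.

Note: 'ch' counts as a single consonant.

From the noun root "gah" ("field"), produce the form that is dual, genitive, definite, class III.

gahechusehetug

Attach number dual -chis → gahchis.
Attach case genitive -h (after consonant 's') → gahchish.
Attach noun class class III -ti → gahchishti.
Attach definiteness definite -g → gahchishtig.
Apply vowel harmony: gahchishtig → gahchushtug.
Apply epenthesis: gahchushtug → gahechusehetug.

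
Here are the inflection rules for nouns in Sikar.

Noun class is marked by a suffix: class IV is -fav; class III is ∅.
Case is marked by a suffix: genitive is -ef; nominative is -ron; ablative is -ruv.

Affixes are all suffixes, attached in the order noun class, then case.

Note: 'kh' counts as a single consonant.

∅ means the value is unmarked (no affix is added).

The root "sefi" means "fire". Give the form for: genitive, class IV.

sefifavef

Attach noun class class IV -fav → sefifav.
Attach case genitive -ef → sefifavef.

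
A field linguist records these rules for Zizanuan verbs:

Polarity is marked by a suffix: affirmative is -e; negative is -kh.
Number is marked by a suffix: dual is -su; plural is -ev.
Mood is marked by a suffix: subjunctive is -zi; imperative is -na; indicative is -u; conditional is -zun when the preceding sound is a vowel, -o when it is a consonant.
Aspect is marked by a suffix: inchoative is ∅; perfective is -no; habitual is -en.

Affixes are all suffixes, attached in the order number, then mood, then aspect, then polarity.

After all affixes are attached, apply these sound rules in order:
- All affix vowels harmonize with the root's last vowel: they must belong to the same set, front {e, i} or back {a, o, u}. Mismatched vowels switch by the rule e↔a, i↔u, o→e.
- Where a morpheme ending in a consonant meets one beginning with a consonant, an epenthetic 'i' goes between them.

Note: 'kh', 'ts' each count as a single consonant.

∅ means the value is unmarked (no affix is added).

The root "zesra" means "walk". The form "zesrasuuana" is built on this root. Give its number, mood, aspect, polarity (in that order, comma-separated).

Segment: zesra-su-u-en-e.
number: -su → dual.
mood: -u → indicative.
aspect: -en → habitual.
polarity: -e → affirmative.

dual, indicative, habitual, affirmative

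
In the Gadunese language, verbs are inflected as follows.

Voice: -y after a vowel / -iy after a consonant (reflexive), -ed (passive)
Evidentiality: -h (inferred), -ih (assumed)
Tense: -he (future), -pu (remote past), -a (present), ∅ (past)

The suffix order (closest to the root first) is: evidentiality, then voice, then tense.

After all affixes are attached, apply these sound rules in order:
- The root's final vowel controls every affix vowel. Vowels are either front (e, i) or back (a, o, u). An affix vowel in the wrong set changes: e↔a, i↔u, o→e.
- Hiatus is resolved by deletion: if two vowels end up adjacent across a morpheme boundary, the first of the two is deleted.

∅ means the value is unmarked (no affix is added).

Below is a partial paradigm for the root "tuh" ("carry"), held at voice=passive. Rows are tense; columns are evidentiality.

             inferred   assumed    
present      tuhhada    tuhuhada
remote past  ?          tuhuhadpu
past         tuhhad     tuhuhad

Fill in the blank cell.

Attach evidentiality inferred -h → tuhh.
Attach voice passive -ed → tuhhed.
Attach tense remote past -pu → tuhhedpu.
Apply vowel harmony: tuhhedpu → tuhhadpu.
Vowel deletion: no change.

tuhhadpu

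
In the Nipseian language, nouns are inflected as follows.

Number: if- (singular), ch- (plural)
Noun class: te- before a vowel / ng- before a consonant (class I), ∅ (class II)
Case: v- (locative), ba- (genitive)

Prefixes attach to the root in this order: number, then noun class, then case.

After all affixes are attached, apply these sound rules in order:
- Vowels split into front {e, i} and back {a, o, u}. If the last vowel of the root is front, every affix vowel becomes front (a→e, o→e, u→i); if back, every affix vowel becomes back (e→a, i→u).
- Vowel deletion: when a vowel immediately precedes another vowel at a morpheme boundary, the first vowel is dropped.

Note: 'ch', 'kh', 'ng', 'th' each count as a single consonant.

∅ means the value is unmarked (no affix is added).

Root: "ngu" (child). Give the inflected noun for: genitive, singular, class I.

batufngu

Attach number singular if- → ifngu.
Attach noun class class I te- (before vowel 'i') → teifngu.
Attach case genitive ba- → bateifngu.
Apply vowel harmony: bateifngu → bataufngu.
Apply vowel deletion: bataufngu → batufngu.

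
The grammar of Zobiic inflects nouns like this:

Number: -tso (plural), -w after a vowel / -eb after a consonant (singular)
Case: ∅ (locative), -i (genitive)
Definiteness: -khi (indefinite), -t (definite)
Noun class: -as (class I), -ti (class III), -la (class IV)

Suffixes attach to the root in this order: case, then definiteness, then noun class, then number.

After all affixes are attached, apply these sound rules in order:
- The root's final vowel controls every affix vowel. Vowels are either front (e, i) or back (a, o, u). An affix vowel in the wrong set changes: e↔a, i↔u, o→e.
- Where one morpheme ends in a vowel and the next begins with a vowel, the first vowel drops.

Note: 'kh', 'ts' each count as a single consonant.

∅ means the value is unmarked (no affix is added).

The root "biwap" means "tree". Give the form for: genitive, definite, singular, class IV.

Attach case genitive -i → biwapi.
Attach definiteness definite -t → biwapit.
Attach noun class class IV -la → biwapitla.
Attach number singular -w (after vowel 'a') → biwapitlaw.
Apply vowel harmony: biwapitlaw → biwaputlaw.
Vowel deletion: no change.

biwaputlaw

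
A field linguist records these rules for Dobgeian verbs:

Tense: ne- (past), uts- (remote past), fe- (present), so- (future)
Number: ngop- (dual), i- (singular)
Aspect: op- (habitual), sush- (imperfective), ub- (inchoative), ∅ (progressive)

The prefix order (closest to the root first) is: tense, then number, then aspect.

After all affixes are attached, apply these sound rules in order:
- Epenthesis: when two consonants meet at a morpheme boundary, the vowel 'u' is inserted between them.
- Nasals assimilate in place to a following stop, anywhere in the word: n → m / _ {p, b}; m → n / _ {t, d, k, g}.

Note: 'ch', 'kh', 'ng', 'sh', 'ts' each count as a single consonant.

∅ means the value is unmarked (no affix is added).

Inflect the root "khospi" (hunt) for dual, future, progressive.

ngopusokhospi

Attach tense future so- → sokhospi.
Attach number dual ngop- → ngopsokhospi.
aspect = progressive: zero marking, form stays ngopsokhospi.
Apply epenthesis: ngopsokhospi → ngopusokhospi.
Nasal assimilation: no change.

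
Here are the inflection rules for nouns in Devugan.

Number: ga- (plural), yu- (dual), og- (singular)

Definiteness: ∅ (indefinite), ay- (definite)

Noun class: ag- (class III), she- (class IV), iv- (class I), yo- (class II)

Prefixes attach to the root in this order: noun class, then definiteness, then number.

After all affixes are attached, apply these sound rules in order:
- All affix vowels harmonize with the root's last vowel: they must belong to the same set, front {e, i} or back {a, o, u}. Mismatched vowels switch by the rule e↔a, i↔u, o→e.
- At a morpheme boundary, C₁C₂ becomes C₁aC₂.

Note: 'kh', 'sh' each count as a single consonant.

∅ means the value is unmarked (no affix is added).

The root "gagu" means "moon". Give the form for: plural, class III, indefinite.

Attach noun class class III ag- → aggagu.
definiteness = indefinite: zero marking, form stays aggagu.
Attach number plural ga- → gaaggagu.
Vowel harmony: no change.
Apply epenthesis: gaaggagu → gaagagagu.

gaagagagu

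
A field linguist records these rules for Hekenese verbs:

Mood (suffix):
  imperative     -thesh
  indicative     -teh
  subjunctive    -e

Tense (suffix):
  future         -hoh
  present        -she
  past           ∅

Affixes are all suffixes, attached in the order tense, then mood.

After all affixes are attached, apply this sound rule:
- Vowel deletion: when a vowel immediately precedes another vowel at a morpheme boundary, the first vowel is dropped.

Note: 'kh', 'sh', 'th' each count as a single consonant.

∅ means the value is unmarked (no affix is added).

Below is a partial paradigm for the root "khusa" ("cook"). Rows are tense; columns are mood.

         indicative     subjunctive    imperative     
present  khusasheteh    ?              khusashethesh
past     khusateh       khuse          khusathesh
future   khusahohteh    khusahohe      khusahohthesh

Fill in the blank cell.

Attach tense present -she → khusashe.
Attach mood subjunctive -e → khusashee.
Apply vowel deletion: khusashee → khusashe.

khusashe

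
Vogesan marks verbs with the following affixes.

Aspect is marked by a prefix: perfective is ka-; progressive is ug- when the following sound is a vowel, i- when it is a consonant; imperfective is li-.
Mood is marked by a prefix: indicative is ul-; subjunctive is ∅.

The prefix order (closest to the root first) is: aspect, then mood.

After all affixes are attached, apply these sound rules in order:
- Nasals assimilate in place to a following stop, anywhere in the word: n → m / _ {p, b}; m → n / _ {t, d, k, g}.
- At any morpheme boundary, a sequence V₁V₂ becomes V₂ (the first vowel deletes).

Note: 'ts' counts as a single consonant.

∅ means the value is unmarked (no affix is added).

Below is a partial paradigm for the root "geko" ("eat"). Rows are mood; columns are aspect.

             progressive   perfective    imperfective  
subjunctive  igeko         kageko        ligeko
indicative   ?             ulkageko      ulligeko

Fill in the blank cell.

uligeko

Attach aspect progressive i- (before consonant 'g') → igeko.
Attach mood indicative ul- → uligeko.
Nasal assimilation: no change.
Vowel deletion: no change.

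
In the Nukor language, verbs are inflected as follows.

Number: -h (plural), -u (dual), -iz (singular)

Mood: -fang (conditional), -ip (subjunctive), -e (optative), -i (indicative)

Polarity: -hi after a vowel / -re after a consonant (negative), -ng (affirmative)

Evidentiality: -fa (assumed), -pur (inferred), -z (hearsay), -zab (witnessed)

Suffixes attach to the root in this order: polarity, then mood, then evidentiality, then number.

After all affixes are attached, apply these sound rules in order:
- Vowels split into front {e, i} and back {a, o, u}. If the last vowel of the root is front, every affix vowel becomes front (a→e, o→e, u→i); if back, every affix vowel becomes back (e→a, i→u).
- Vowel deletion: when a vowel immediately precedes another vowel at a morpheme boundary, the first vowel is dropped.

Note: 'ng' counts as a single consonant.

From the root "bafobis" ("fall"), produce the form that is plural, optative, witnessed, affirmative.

bafobisngezebh

Attach polarity affirmative -ng → bafobisng.
Attach mood optative -e → bafobisnge.
Attach evidentiality witnessed -zab → bafobisngezab.
Attach number plural -h → bafobisngezabh.
Apply vowel harmony: bafobisngezabh → bafobisngezebh.
Vowel deletion: no change.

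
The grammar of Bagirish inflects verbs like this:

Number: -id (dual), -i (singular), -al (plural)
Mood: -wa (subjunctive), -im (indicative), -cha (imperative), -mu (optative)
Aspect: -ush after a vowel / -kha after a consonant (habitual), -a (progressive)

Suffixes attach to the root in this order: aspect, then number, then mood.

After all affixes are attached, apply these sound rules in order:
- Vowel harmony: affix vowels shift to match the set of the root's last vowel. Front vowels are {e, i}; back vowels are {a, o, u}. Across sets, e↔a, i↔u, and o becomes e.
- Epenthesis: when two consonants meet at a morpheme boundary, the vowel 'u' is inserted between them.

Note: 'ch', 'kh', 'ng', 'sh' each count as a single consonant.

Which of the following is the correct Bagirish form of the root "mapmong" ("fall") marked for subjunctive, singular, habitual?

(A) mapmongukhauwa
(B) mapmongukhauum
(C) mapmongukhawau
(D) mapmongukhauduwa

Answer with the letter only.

Attach aspect habitual -kha (after consonant 'ng') → mapmongkha.
Attach number singular -i → mapmongkhai.
Attach mood subjunctive -wa → mapmongkhaiwa.
Apply vowel harmony: mapmongkhaiwa → mapmongkhauwa.
Apply epenthesis: mapmongkhauwa → mapmongukhauwa.
So the correct form is mapmongukhauwa, option (A).
(C) mapmongukhawau is wrong: it has the affixes in the wrong order.
(B) mapmongukhauum is wrong: it uses indicative instead of subjunctive for mood.
(D) mapmongukhauduwa is wrong: it uses dual instead of singular for number.

A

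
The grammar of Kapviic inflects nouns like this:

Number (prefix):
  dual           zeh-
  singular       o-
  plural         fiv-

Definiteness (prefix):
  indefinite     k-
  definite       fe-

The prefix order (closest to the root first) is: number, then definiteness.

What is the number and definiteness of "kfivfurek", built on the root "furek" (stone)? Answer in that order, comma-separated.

plural, indefinite

Segment: k-fiv-furek.
number: fiv- → plural.
definiteness: k- → indefinite.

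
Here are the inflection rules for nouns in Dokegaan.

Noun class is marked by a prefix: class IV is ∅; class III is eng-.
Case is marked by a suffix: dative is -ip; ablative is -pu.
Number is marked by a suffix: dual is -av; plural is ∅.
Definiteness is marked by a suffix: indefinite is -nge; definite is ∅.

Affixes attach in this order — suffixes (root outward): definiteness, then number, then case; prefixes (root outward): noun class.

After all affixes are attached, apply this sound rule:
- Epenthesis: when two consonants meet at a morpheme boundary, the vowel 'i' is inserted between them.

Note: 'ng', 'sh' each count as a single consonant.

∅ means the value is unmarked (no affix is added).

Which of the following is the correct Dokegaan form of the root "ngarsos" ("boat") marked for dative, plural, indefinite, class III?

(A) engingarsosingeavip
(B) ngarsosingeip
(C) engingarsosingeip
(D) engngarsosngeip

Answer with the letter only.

C

Attach definiteness indefinite -nge → ngarsosnge.
Attach noun class class III eng- → engngarsosnge.
number = plural: zero marking, form stays engngarsosnge.
Attach case dative -ip → engngarsosngeip.
Apply epenthesis: engngarsosngeip → engingarsosingeip.
So the correct form is engingarsosingeip, option (C).
(B) ngarsosingeip is wrong: it uses class IV instead of class III for noun class.
(A) engingarsosingeavip is wrong: it uses dual instead of plural for number.
(D) engngarsosngeip is wrong: it fails to apply the sound rule(s).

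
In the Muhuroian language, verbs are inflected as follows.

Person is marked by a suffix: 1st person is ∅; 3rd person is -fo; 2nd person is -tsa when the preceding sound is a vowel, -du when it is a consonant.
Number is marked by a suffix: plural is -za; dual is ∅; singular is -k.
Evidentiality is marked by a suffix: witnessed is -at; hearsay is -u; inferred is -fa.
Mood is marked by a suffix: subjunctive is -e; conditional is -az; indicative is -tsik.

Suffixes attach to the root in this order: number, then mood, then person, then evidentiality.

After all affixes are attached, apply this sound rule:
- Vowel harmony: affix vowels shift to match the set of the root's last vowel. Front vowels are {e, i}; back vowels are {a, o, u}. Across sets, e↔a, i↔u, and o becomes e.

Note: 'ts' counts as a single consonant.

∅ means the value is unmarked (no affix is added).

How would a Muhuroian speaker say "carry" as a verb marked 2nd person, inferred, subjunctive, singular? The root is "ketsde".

Attach number singular -k → ketsdek.
Attach mood subjunctive -e → ketsdeke.
Attach person 2nd person -tsa (after vowel 'e') → ketsdeketsa.
Attach evidentiality inferred -fa → ketsdeketsafa.
Apply vowel harmony: ketsdeketsafa → ketsdeketsefe.

ketsdeketsefe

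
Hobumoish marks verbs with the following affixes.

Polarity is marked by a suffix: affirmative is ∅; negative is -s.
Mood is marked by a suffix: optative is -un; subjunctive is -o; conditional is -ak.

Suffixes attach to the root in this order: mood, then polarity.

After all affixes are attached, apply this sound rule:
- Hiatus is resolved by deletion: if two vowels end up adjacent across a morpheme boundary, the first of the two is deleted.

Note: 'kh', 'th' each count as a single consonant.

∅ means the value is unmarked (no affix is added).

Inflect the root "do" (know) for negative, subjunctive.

Attach mood subjunctive -o → doo.
Attach polarity negative -s → doos.
Apply vowel deletion: doos → dos.

dos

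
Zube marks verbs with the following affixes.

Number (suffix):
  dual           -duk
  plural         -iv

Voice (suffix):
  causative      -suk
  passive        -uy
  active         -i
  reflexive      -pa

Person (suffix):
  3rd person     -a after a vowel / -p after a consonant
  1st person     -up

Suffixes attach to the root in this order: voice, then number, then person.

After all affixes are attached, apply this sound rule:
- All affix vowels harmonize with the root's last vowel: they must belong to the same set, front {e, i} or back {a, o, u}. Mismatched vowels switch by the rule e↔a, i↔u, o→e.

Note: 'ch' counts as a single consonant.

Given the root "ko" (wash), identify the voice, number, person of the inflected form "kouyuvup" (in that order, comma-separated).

passive, plural, 1st person

Segment: ko-uy-iv-up.
voice: -uy → passive.
number: -iv → plural.
person: -up → 1st person.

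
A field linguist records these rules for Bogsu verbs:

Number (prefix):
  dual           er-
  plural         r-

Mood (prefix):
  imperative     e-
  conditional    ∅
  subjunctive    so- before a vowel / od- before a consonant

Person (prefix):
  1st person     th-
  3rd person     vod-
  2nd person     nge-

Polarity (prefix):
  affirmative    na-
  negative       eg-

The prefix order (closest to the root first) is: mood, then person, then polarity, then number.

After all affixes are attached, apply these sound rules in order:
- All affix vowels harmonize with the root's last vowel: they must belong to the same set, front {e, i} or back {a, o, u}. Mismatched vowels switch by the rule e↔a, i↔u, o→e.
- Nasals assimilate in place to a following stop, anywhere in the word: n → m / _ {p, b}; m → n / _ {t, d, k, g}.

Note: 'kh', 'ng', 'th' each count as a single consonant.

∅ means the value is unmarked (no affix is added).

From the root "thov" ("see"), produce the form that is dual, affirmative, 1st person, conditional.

arnaththov

mood = conditional: zero marking, form stays thov.
Attach person 1st person th- → ththov.
Attach polarity affirmative na- → naththov.
Attach number dual er- → ernaththov.
Apply vowel harmony: ernaththov → arnaththov.
Nasal assimilation: no change.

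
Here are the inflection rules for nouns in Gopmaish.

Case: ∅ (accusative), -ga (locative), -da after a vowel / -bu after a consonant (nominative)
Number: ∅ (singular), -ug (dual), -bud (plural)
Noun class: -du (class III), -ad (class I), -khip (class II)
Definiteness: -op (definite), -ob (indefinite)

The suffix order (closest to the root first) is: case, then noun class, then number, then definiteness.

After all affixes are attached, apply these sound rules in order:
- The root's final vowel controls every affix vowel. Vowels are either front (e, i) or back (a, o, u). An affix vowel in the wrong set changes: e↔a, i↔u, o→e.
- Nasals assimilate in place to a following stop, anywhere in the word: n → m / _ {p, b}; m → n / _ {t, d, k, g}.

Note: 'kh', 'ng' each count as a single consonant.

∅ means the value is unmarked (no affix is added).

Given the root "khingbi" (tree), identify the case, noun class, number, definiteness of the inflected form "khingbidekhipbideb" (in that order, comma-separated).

nominative, class II, plural, indefinite

Segment: khingbi-da-khip-bud-ob.
case: -da/bu → nominative.
noun class: -khip → class II.
number: -bud → plural.
definiteness: -ob → indefinite.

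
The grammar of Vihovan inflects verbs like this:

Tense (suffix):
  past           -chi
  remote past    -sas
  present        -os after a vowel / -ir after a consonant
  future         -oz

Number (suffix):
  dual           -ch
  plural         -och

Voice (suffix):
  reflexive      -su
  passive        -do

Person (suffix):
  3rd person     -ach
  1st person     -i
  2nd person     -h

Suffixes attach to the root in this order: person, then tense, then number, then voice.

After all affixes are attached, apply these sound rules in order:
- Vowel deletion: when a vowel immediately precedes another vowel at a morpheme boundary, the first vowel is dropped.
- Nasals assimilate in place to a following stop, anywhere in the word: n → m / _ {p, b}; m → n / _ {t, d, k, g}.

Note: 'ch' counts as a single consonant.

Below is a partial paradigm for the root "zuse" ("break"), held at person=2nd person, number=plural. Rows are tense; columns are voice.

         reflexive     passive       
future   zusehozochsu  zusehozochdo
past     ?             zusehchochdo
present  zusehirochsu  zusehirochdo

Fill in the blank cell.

zusehchochsu

Attach person 2nd person -h → zuseh.
Attach tense past -chi → zusehchi.
Attach number plural -och → zusehchioch.
Attach voice reflexive -su → zusehchiochsu.
Apply vowel deletion: zusehchiochsu → zusehchochsu.
Nasal assimilation: no change.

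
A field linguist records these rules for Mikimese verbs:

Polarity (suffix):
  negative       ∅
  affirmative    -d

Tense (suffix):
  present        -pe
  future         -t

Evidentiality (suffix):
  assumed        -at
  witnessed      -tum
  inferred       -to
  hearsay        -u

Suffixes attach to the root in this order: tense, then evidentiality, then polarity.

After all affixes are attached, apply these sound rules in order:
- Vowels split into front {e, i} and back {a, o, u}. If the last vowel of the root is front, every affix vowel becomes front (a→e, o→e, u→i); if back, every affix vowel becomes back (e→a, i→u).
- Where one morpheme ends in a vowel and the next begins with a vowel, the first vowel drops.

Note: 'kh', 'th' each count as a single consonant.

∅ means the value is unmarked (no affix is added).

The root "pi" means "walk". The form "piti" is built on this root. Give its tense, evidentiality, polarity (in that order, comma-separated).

Segment: pi-t-u.
tense: -t → future.
evidentiality: -u → hearsay.
polarity: ∅ → negative.

future, hearsay, negative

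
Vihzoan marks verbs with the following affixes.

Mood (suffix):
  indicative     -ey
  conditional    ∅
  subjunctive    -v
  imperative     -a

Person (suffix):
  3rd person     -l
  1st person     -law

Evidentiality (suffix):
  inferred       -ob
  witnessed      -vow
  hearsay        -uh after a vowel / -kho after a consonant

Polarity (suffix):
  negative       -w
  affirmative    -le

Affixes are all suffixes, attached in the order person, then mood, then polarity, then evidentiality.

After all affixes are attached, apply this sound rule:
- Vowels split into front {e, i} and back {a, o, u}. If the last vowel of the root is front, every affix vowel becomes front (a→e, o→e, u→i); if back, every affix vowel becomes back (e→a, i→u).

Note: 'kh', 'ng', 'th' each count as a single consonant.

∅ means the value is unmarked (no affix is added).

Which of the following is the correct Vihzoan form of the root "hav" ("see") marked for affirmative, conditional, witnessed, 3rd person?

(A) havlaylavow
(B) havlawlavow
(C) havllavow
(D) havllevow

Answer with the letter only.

C

Attach person 3rd person -l → havl.
mood = conditional: zero marking, form stays havl.
Attach polarity affirmative -le → havlle.
Attach evidentiality witnessed -vow → havllevow.
Apply vowel harmony: havllevow → havllavow.
So the correct form is havllavow, option (C).
(B) havlawlavow is wrong: it uses 1st person instead of 3rd person for person.
(A) havlaylavow is wrong: it uses indicative instead of conditional for mood.
(D) havllevow is wrong: it fails to apply the sound rule(s).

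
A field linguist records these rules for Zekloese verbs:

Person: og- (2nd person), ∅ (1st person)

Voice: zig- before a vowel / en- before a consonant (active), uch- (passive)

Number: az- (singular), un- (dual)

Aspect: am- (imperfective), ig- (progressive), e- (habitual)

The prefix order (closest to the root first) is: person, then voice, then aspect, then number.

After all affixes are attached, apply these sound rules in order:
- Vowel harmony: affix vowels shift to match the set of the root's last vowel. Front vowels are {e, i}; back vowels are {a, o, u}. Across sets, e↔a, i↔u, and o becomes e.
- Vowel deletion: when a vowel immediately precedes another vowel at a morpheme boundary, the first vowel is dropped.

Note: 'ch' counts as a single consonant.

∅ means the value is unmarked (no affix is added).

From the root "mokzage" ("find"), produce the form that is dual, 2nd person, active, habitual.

Attach person 2nd person og- → ogmokzage.
Attach voice active zig- (before vowel 'o') → zigogmokzage.
Attach aspect habitual e- → ezigogmokzage.
Attach number dual un- → unezigogmokzage.
Apply vowel harmony: unezigogmokzage → inezigegmokzage.
Vowel deletion: no change.

inezigegmokzage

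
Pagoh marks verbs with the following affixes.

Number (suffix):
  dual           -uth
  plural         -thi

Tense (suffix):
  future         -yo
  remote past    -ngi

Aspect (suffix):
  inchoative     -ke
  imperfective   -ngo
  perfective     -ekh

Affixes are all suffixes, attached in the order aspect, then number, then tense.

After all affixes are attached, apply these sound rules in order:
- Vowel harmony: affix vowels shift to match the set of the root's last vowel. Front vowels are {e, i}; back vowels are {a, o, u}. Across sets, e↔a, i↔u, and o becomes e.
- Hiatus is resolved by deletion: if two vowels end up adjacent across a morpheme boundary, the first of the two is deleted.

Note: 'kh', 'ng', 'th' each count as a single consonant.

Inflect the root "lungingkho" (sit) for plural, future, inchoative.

lungingkhokathuyo

Attach aspect inchoative -ke → lungingkhoke.
Attach number plural -thi → lungingkhokethi.
Attach tense future -yo → lungingkhokethiyo.
Apply vowel harmony: lungingkhokethiyo → lungingkhokathuyo.
Vowel deletion: no change.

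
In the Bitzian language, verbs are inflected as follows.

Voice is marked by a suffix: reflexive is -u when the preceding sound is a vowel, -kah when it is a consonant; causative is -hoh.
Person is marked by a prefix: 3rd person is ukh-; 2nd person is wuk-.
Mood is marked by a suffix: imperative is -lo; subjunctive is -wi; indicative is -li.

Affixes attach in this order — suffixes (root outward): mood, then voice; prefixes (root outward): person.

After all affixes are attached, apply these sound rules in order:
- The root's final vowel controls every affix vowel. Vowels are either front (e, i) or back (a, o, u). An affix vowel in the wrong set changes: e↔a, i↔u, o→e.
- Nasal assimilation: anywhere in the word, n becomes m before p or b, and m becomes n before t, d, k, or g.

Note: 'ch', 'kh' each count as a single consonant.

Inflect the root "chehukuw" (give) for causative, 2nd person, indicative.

wukchehukuwluhoh

Attach person 2nd person wuk- → wukchehukuw.
Attach mood indicative -li → wukchehukuwli.
Attach voice causative -hoh → wukchehukuwlihoh.
Apply vowel harmony: wukchehukuwlihoh → wukchehukuwluhoh.
Nasal assimilation: no change.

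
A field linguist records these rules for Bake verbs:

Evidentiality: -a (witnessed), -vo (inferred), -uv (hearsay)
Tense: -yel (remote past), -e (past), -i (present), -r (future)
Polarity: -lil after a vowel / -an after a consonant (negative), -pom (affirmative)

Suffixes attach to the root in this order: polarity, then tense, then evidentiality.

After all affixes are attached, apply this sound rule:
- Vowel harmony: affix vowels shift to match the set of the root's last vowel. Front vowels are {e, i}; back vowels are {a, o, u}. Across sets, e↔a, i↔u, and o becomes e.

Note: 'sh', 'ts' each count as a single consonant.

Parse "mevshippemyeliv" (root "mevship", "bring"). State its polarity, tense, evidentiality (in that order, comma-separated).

Segment: mevship-pom-yel-uv.
polarity: -pom → affirmative.
tense: -yel → remote past.
evidentiality: -uv → hearsay.

affirmative, remote past, hearsay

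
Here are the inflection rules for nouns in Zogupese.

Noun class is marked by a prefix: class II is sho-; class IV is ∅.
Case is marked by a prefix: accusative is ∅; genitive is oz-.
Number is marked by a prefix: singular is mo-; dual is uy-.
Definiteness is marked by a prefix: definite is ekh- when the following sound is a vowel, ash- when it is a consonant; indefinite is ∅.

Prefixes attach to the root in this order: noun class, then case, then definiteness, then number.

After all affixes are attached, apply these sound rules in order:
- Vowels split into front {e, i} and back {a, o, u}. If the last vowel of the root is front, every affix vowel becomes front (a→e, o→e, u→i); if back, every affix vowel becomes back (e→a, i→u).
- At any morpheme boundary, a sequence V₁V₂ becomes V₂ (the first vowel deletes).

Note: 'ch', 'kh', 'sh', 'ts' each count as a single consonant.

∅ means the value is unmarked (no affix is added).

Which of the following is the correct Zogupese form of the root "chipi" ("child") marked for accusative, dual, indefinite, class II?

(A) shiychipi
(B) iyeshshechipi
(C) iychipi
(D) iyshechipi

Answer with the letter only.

Attach noun class class II sho- → shochipi.
case = accusative: zero marking, form stays shochipi.
definiteness = indefinite: zero marking, form stays shochipi.
Attach number dual uy- → uyshochipi.
Apply vowel harmony: uyshochipi → iyshechipi.
Vowel deletion: no change.
So the correct form is iyshechipi, option (D).
(B) iyeshshechipi is wrong: it uses definite instead of indefinite for definiteness.
(C) iychipi is wrong: it uses class IV instead of class II for noun class.
(A) shiychipi is wrong: it has the affixes in the wrong order.

D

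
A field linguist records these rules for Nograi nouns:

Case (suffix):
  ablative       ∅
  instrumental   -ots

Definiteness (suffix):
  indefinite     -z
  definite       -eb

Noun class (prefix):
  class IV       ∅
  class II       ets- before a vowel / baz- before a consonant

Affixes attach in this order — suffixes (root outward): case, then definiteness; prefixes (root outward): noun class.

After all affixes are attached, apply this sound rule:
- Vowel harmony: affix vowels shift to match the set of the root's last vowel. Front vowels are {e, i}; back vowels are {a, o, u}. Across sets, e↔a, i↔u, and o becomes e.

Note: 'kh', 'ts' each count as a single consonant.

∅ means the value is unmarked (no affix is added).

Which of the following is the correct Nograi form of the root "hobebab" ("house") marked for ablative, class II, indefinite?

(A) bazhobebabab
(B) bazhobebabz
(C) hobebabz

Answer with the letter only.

B

case = ablative: zero marking, form stays hobebab.
Attach noun class class II baz- (before consonant 'h') → bazhobebab.
Attach definiteness indefinite -z → bazhobebabz.
Vowel harmony: no change.
So the correct form is bazhobebabz, option (B).
(C) hobebabz is wrong: it uses class IV instead of class II for noun class.
(A) bazhobebabab is wrong: it uses definite instead of indefinite for definiteness.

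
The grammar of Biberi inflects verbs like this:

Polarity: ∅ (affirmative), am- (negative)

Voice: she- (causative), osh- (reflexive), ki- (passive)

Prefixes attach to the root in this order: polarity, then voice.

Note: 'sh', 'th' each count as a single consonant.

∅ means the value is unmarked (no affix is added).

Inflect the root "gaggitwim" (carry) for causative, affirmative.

shegaggitwim

polarity = affirmative: zero marking, form stays gaggitwim.
Attach voice causative she- → shegaggitwim.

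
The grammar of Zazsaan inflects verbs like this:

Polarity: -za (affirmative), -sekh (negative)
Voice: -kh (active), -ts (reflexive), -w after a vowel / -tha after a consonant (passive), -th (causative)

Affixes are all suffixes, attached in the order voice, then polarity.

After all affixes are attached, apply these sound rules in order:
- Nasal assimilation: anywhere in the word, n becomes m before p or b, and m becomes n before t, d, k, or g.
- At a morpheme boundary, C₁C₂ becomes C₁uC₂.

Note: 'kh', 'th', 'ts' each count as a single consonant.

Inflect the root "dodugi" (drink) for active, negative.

Attach voice active -kh → dodugikh.
Attach polarity negative -sekh → dodugikhsekh.
Nasal assimilation: no change.
Apply epenthesis: dodugikhsekh → dodugikhusekh.

dodugikhusekh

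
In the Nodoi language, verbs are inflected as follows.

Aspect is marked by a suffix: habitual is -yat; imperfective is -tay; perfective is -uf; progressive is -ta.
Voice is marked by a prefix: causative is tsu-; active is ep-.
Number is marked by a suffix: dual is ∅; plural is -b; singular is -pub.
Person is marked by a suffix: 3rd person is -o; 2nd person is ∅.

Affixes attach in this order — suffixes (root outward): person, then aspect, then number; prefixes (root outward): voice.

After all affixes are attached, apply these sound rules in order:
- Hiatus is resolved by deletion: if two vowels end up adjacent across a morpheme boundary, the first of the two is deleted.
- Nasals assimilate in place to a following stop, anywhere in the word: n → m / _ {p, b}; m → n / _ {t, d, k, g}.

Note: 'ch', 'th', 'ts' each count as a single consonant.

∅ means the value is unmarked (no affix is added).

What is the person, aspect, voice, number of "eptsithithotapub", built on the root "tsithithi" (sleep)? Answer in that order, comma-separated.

Segment: ep-tsithithi-o-ta-pub.
person: -o → 3rd person.
aspect: -ta → progressive.
voice: ep- → active.
number: -pub → singular.

3rd person, progressive, active, singular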